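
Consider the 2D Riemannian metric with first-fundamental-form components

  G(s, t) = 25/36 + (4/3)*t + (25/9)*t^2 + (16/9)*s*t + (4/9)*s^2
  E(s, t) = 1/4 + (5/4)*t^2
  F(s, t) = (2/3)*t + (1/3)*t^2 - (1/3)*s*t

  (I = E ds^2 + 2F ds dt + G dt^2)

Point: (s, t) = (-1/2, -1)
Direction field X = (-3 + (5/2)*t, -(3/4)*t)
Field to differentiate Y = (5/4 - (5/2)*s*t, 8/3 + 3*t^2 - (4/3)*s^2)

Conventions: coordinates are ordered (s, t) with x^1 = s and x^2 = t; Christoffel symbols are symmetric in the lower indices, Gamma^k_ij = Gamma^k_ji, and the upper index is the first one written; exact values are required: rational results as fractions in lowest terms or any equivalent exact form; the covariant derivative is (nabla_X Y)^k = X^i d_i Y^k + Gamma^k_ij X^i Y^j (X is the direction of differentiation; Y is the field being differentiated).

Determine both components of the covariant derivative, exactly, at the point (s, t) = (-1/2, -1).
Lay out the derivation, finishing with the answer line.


E = 3/2, F = -1/2, G = 113/36 at the point
E_s = 0, E_t = -5/2, F_s = 1/3, F_t = 1/6, G_s = -20/9, G_t = -46/9
EG - F^2 = 107/24;  g^inv = (24/107) * [[113/36, 1/2], [1/2, 3/2]]
first-kind symbols [ij,l] = (1/2)(d_i g_jl + d_j g_il - d_l g_ij): [ss,s] = E_s/2 = 0, [ss,t] = F_s - E_t/2 = 19/12, [st,s] = E_t/2 = -5/4, [st,t] = G_s/2 = -10/9, [tt,s] = F_t - G_s/2 = 23/18, [tt,t] = G_t/2 = -23/9
Gamma^s_ij = (G*[ij,s] - F*[ij,t])/(EG - F^2), Gamma^t_ij = (E*[ij,t] - F*[ij,s])/(EG - F^2)
Gamma_sss = 19/107, Gamma_sst = -215/214, Gamma_stt = 1771/2889, Gamma_tss = 57/107, Gamma_tst = -55/107, Gamma_ttt = -230/321
X = (-11/2, 3/4), Y = (0, 16/3) at the point

Answer: (nabla_X Y)^s = 883339/46224, (nabla_X Y)^t = 81/214


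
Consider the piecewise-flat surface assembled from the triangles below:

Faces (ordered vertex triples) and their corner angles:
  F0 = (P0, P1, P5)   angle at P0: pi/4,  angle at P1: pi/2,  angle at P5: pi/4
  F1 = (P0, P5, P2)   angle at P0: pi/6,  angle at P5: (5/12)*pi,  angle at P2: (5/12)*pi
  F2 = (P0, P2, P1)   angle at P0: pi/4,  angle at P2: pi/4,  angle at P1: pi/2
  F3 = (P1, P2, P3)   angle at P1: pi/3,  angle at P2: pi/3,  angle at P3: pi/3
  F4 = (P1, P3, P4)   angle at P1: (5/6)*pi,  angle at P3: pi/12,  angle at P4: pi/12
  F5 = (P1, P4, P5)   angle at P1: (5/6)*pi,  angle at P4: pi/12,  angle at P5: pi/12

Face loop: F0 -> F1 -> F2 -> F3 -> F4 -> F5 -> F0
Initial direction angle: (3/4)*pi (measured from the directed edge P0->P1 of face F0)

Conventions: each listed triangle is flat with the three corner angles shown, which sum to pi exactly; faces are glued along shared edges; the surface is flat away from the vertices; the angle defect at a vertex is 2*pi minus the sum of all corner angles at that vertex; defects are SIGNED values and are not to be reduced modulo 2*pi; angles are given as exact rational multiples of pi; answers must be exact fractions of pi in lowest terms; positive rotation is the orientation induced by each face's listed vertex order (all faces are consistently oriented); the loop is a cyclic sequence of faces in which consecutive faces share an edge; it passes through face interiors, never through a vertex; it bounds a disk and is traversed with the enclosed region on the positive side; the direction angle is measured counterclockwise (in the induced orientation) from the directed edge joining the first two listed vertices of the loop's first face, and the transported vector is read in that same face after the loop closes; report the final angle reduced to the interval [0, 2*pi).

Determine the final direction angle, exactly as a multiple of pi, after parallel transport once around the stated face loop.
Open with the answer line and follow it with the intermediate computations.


Answer: final direction angle = (13/12)*pi

enclosed vertex P0: corner angles sum to (2/3)*pi, defect = 2*pi - (2/3)*pi = (4/3)*pi
enclosed vertex P1: corner angles sum to 3*pi, defect = 2*pi - 3*pi = -pi
the rotation equals the total enclosed defect, so the final angle is initial + defects (mod 2*pi)
final angle = (3/4)*pi + pi/3 = (13/12)*pi (mod 2*pi)


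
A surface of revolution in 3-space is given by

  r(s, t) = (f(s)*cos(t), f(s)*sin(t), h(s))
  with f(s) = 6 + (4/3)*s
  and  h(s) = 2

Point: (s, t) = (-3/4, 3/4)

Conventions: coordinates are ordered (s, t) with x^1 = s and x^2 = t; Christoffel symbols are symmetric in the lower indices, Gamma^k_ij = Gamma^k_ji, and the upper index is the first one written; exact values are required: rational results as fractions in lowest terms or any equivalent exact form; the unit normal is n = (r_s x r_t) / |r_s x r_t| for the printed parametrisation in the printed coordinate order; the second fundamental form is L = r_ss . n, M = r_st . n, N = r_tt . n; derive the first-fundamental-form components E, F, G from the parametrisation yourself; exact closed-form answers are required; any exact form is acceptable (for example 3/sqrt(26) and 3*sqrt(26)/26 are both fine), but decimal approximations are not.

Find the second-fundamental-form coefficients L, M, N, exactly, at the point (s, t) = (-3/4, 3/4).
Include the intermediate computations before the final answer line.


f = 5, f' = 4/3, f'' = 0, h' = 0, h'' = 0
E = 16/9, F = 0, G = 25; answer radicand W^2 = 16/9
unnormalised second-form numerators: l = 0, m = 0, n = 0; L = l/sqrt(16/9), and similarly M = m/sqrt(W^2), N = n/sqrt(W^2)

Answer: L = 0, M = 0, N = 0


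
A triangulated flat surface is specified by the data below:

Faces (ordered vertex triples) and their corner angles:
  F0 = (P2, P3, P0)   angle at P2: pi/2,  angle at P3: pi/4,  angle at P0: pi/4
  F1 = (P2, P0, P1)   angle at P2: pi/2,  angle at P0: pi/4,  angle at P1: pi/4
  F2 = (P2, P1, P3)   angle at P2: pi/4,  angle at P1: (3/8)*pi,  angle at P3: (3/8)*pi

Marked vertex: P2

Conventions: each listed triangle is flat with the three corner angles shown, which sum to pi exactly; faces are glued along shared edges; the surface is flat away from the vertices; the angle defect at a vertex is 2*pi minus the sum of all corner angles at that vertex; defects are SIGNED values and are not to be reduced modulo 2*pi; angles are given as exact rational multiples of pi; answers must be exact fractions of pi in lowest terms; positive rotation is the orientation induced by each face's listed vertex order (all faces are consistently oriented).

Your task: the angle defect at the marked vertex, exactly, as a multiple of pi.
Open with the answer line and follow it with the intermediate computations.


Answer: defect(P2) = (3/4)*pi

Sum of corner angles at P2: (5/4)*pi
defect = 2*pi - (5/4)*pi


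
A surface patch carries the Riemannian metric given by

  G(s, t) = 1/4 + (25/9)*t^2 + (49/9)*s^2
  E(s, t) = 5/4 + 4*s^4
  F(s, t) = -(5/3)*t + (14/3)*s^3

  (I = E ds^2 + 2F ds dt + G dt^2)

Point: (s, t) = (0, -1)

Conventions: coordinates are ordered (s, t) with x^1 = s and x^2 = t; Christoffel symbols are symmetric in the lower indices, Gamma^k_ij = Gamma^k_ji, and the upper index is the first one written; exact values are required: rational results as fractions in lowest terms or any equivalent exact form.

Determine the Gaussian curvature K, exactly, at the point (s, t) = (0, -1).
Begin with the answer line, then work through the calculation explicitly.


Answer: K = -784/145

E = 5/4, F = 5/3, G = 109/36, EG - F^2 = 145/144 at the point
E_s = 0, E_t = 0, F_s = 0, F_t = -5/3, G_s = 0, G_t = -50/9
E_tt = 0, F_st = 0, G_ss = 98/9
Compute both Brioschi determinants and normalise by (EG - F^2)^2.
M1 = [[-E_tt/2 + F_st - G_ss/2, E_s/2, F_s - E_t/2], [F_t - G_s/2, E, F], [G_t/2, F, G]] = [[-49/9, 0, 0], [-5/3, 5/4, 5/3], [-25/9, 5/3, 109/36]]; det M1 = -7105/1296
M2 = [[0, E_t/2, G_s/2], [E_t/2, E, F], [G_s/2, F, G]] = [[0, 0, 0], [0, 5/4, 5/3], [0, 5/3, 109/36]]; det M2 = 0
det M1 - det M2 = -7105/1296; K = -7105/1296 / (145/144)^2 = -784/145


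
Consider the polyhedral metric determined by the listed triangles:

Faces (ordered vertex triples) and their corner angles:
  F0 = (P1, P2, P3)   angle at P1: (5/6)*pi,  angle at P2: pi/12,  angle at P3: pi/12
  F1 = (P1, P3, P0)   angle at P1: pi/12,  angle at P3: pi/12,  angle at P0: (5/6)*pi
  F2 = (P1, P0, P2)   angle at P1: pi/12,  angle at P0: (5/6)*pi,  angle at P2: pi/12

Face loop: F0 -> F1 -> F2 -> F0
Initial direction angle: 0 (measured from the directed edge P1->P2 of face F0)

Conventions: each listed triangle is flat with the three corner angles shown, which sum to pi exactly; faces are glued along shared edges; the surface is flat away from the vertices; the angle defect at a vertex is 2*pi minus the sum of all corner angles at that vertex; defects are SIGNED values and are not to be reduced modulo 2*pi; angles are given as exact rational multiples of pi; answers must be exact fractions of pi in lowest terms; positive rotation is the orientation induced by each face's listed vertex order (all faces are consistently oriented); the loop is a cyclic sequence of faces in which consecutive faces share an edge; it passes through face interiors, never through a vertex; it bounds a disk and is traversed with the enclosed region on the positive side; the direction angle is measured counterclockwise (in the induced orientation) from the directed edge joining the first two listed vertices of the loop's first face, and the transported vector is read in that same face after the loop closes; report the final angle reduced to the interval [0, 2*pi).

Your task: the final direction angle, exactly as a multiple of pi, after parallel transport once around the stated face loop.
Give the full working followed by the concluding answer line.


enclosed vertex P1: corner angles sum to pi, defect = 2*pi - pi = pi
the final direction is the initial angle plus the enclosed defects, taken mod 2*pi in the induced orientation
final angle = 0 + pi = pi (mod 2*pi)

Answer: final direction angle = pi


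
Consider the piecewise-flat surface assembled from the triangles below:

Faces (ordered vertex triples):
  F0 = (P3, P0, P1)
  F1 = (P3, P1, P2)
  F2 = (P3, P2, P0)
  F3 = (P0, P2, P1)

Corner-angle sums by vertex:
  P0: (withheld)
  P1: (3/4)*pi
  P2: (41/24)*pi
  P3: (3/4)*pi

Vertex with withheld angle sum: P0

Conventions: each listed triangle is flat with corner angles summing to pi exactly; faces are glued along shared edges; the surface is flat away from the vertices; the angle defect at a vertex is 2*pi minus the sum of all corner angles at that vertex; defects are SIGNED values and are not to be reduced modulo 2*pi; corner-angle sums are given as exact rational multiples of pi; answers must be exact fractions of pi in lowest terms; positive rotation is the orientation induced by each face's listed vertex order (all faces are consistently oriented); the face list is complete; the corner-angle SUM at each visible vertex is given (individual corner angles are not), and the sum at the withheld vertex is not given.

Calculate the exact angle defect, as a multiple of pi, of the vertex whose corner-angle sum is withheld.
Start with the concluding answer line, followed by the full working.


Answer: defect(P0) = (29/24)*pi

V = 4, E = 6, F = 4; chi = V - E + F = 2
Gauss-Bonnet: total defect = 2*pi*chi = 4*pi; visible defects sum to (67/24)*pi


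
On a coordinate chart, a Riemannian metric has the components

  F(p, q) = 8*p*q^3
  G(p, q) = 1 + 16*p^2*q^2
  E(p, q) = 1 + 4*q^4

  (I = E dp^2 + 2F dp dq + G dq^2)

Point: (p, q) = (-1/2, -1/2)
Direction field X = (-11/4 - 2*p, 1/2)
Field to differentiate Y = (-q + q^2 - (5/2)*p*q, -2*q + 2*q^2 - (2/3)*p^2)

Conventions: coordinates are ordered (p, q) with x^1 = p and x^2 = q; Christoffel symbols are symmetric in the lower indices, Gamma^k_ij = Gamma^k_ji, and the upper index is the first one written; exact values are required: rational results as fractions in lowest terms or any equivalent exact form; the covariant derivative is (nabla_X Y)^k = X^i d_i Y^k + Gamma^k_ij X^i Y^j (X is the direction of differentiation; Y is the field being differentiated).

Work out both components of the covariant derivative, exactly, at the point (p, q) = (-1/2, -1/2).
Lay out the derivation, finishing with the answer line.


E = 5/4, F = 1/2, G = 2 at the point
E_p = 0, E_q = -2, F_p = -1, F_q = -3, G_p = -4, G_q = -4
EG - F^2 = 9/4;  g^inv = (4/9) * [[2, -1/2], [-1/2, 5/4]]
first-kind symbols [ij,l] = (1/2)(d_i g_jl + d_j g_il - d_l g_ij): [pp,p] = E_p/2 = 0, [pp,q] = F_p - E_q/2 = 0, [pq,p] = E_q/2 = -1, [pq,q] = G_p/2 = -2, [qq,p] = F_q - G_p/2 = -1, [qq,q] = G_q/2 = -2
Gamma^p_ij = (G*[ij,p] - F*[ij,q])/(EG - F^2), Gamma^q_ij = (E*[ij,q] - F*[ij,p])/(EG - F^2)
Gamma_ppp = 0, Gamma_ppq = -4/9, Gamma_pqq = -4/9, Gamma_qpp = 0, Gamma_qpq = -8/9, Gamma_qqq = -8/9
X = (-7/4, 1/2), Y = (1/8, 4/3) at the point

Answer: (nabla_X Y)^p = -799/432, (nabla_X Y)^q = -47/27


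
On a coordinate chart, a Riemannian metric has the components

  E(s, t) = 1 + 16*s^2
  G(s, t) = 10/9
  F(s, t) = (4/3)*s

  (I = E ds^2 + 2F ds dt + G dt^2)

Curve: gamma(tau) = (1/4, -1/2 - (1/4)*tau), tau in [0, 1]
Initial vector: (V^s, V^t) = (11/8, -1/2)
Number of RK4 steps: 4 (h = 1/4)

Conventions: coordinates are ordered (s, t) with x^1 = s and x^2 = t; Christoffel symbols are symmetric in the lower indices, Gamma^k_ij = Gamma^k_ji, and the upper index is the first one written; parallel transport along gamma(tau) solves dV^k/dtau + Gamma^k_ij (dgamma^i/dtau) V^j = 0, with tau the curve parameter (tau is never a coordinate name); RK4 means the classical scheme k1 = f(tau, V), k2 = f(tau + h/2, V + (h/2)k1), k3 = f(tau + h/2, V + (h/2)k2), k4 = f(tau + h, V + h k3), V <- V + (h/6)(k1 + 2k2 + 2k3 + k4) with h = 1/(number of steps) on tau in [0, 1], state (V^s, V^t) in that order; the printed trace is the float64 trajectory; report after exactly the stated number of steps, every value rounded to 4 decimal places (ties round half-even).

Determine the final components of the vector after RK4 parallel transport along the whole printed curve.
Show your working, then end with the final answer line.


gamma'(tau) = (0, -1/4); f(tau, V)^k = -Gamma^k_ij(gamma(tau)) gamma'^i(tau) V^j; h = 1/4; intermediate values shown to 6 dp
curve data and Christoffel symbols at the stage parameters:
  tau = 0.000000: gamma = (0.250000, -0.500000), gamma' = (0.000000, -0.250000); Gamma_sss = 1.894737, Gamma_sst = 0.000000, Gamma_stt = 0.000000, Gamma_tss = 0.631579, Gamma_tst = 0.000000, Gamma_ttt = 0.000000
  tau = 0.125000: gamma = (0.250000, -0.531250), gamma' = (0.000000, -0.250000); Gamma_sss = 1.894737, Gamma_sst = 0.000000, Gamma_stt = 0.000000, Gamma_tss = 0.631579, Gamma_tst = 0.000000, Gamma_ttt = 0.000000
  tau = 0.250000: gamma = (0.250000, -0.562500), gamma' = (0.000000, -0.250000); Gamma_sss = 1.894737, Gamma_sst = 0.000000, Gamma_stt = 0.000000, Gamma_tss = 0.631579, Gamma_tst = 0.000000, Gamma_ttt = 0.000000
  tau = 0.375000: gamma = (0.250000, -0.593750), gamma' = (0.000000, -0.250000); Gamma_sss = 1.894737, Gamma_sst = 0.000000, Gamma_stt = 0.000000, Gamma_tss = 0.631579, Gamma_tst = 0.000000, Gamma_ttt = 0.000000
  tau = 0.500000: gamma = (0.250000, -0.625000), gamma' = (0.000000, -0.250000); Gamma_sss = 1.894737, Gamma_sst = 0.000000, Gamma_stt = 0.000000, Gamma_tss = 0.631579, Gamma_tst = 0.000000, Gamma_ttt = 0.000000
  tau = 0.625000: gamma = (0.250000, -0.656250), gamma' = (0.000000, -0.250000); Gamma_sss = 1.894737, Gamma_sst = 0.000000, Gamma_stt = 0.000000, Gamma_tss = 0.631579, Gamma_tst = 0.000000, Gamma_ttt = 0.000000
  tau = 0.750000: gamma = (0.250000, -0.687500), gamma' = (0.000000, -0.250000); Gamma_sss = 1.894737, Gamma_sst = 0.000000, Gamma_stt = 0.000000, Gamma_tss = 0.631579, Gamma_tst = 0.000000, Gamma_ttt = 0.000000
  tau = 0.875000: gamma = (0.250000, -0.718750), gamma' = (0.000000, -0.250000); Gamma_sss = 1.894737, Gamma_sst = 0.000000, Gamma_stt = 0.000000, Gamma_tss = 0.631579, Gamma_tst = 0.000000, Gamma_ttt = 0.000000
  tau = 1.000000: gamma = (0.250000, -0.750000), gamma' = (0.000000, -0.250000); Gamma_sss = 1.894737, Gamma_sst = 0.000000, Gamma_stt = 0.000000, Gamma_tss = 0.631579, Gamma_tst = 0.000000, Gamma_ttt = 0.000000
step 0: V^s = 1.3750, V^t = -0.5000
step 1: k1 = (0.000000, 0.000000), k2 = (0.000000, 0.000000), k3 = (0.000000, 0.000000), k4 = (0.000000, 0.000000); V <- V + (h/6)(k1 + 2k2 + 2k3 + k4): V^s = 1.3750, V^t = -0.5000
step 2: k1 = (0.000000, 0.000000), k2 = (0.000000, 0.000000), k3 = (0.000000, 0.000000), k4 = (0.000000, 0.000000); V <- V + (h/6)(k1 + 2k2 + 2k3 + k4): V^s = 1.3750, V^t = -0.5000
step 3: k1 = (0.000000, 0.000000), k2 = (0.000000, 0.000000), k3 = (0.000000, 0.000000), k4 = (0.000000, 0.000000); V <- V + (h/6)(k1 + 2k2 + 2k3 + k4): V^s = 1.3750, V^t = -0.5000
step 4: k1 = (0.000000, 0.000000), k2 = (0.000000, 0.000000), k3 = (0.000000, 0.000000), k4 = (0.000000, 0.000000); V <- V + (h/6)(k1 + 2k2 + 2k3 + k4): V^s = 1.3750, V^t = -0.5000

Answer: V^s = 1.3750, V^t = -0.5000


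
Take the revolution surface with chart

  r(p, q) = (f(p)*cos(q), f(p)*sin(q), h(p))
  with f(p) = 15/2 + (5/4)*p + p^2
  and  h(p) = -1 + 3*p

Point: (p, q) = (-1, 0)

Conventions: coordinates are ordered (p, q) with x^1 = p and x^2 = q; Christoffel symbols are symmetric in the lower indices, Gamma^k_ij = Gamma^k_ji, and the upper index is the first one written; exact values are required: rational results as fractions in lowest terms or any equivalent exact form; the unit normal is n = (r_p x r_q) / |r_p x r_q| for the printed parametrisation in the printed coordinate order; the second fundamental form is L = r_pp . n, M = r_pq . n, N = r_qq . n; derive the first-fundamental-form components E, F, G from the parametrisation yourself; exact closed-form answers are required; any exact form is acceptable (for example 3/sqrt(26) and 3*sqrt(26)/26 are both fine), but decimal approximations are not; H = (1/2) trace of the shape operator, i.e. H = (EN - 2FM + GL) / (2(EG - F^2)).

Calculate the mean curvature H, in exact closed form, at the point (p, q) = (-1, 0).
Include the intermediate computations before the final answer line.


f = 29/4, f' = -3/4, f'' = 2, h' = 3, h'' = 0
E = 153/16, F = 0, G = 841/16; answer radicand W^2 = 153/16
unnormalised second-form numerators: l = -6, m = 0, n = 87/4; L = l/sqrt(153/16), and similarly M = m/sqrt(W^2), N = n/sqrt(W^2)
H = (E*n - 2*F*m + G*l) / (2*(EG - F^2)*sqrt(W^2)); E*n - 2*F*m + G*l = -6873/64, EG - F^2 = 128673/256, so H = (-158/1479)/sqrt(153/16)

Answer: H = -632*sqrt(17)/75429


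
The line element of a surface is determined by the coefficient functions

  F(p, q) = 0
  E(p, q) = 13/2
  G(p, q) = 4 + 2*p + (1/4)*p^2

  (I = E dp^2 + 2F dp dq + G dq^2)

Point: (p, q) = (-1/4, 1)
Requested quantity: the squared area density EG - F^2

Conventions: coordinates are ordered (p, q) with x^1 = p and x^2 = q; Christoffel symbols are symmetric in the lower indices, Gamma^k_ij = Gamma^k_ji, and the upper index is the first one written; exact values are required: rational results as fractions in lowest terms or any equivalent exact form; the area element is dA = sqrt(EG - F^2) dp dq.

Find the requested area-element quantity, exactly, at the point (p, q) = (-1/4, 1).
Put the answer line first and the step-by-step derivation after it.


Answer: EG - F^2 = 2925/128

E = 13/2, F = 0, G = 225/64; EG - F^2 = 2925/128


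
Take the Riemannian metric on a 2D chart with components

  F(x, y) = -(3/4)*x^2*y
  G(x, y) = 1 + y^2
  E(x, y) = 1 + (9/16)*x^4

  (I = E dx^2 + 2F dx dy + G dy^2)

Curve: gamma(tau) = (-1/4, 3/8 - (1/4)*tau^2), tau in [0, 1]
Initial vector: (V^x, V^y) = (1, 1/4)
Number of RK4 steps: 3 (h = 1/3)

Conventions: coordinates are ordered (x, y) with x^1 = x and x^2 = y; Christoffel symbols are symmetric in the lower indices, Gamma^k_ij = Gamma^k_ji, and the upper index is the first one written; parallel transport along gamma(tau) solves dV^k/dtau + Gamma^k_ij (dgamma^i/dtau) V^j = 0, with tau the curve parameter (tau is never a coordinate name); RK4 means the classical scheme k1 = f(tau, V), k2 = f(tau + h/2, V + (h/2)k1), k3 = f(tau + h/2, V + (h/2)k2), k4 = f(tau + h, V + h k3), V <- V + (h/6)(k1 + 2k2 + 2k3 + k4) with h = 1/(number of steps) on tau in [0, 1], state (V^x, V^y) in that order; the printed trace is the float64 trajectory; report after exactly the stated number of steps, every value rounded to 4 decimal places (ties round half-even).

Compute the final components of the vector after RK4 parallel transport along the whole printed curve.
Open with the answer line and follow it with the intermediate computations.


Answer: V^x = 0.9972, V^y = 0.2649

gamma'(tau) = (0, -(1/2)*tau); f(tau, V)^k = -Gamma^k_ij(gamma(tau)) gamma'^i(tau) V^j; h = 1/3; intermediate values shown to 6 dp
curve data and Christoffel symbols at the stage parameters:
  tau = 0.000000: gamma = (-0.250000, 0.375000), gamma' = (0.000000, 0.000000); Gamma_xxx = -0.015381, Gamma_xxy = 0.000000, Gamma_xyy = -0.041017, Gamma_yxx = 0.123051, Gamma_yxy = 0.000000, Gamma_yyy = 0.328135
  tau = 0.166667: gamma = (-0.250000, 0.368056), gamma' = (0.000000, -0.083333); Gamma_xxx = -0.015451, Gamma_xxy = 0.000000, Gamma_xyy = -0.041203, Gamma_yxx = 0.121320, Gamma_yxy = 0.000000, Gamma_yyy = 0.323519
  tau = 0.333333: gamma = (-0.250000, 0.347222), gamma' = (0.000000, -0.166667); Gamma_xxx = -0.015656, Gamma_xxy = 0.000000, Gamma_xyy = -0.041750, Gamma_yxx = 0.115972, Gamma_yxy = 0.000000, Gamma_yyy = 0.309258
  tau = 0.500000: gamma = (-0.250000, 0.312500), gamma' = (0.000000, -0.250000); Gamma_xxx = -0.015982, Gamma_xxy = 0.000000, Gamma_xyy = -0.042619, Gamma_yxx = 0.106548, Gamma_yxy = 0.000000, Gamma_yyy = 0.284129
  tau = 0.666667: gamma = (-0.250000, 0.263889), gamma' = (0.000000, -0.333333); Gamma_xxx = -0.016400, Gamma_xxy = 0.000000, Gamma_xyy = -0.043733, Gamma_yxx = 0.092326, Gamma_yxy = 0.000000, Gamma_yyy = 0.246203
  tau = 0.833333: gamma = (-0.250000, 0.201389), gamma' = (0.000000, -0.416667); Gamma_xxx = -0.016857, Gamma_xxy = 0.000000, Gamma_xyy = -0.044953, Gamma_yxx = 0.072424, Gamma_yxy = 0.000000, Gamma_yyy = 0.193132
  tau = 1.000000: gamma = (-0.250000, 0.125000), gamma' = (0.000000, -0.500000); Gamma_xxx = -0.017270, Gamma_xxy = 0.000000, Gamma_xyy = -0.046054, Gamma_yxx = 0.046054, Gamma_yxy = 0.000000, Gamma_yyy = 0.122811
step 0: V^x = 1.0000, V^y = 0.2500
step 1: k1 = (0.000000, 0.000000), k2 = (-0.000858, 0.006740), k3 = (-0.000862, 0.006770), k4 = (-0.001755, 0.013002); V <- V + (h/6)(k1 + 2k2 + 2k3 + k4): V^x = 0.9997, V^y = 0.2522
step 2: k1 = (-0.001755, 0.013000), k2 = (-0.002710, 0.018070), k3 = (-0.002719, 0.018130), k4 = (-0.003765, 0.021195); V <- V + (h/6)(k1 + 2k2 + 2k3 + k4): V^x = 0.9988, V^y = 0.2581
step 3: k1 = (-0.003763, 0.021185), k2 = (-0.004901, 0.021057), k3 = (-0.004901, 0.021056), k4 = (-0.006106, 0.016283); V <- V + (h/6)(k1 + 2k2 + 2k3 + k4): V^x = 0.9972, V^y = 0.2649


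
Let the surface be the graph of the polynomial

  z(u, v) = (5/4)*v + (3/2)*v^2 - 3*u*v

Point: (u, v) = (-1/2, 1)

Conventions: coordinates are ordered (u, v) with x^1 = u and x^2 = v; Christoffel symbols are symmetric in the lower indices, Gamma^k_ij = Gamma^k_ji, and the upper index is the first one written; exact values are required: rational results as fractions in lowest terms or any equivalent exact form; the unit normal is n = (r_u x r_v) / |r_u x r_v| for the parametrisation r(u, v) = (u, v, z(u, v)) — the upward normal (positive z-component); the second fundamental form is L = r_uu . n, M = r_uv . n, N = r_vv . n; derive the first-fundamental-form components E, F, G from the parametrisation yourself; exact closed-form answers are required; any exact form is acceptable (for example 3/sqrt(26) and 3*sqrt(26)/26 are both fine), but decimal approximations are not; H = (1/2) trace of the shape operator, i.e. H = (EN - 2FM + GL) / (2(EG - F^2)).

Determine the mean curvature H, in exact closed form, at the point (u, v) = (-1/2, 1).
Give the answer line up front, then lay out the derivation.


Answer: H = -2352*sqrt(689)/474721

z_u = -3, z_v = 23/4, z_uu = 0, z_uv = -3, z_vv = 3
E = 10, F = -69/4, G = 545/16; answer radicand W^2 = 689/16
unnormalised second-form numerators: l = 0, m = -3, n = 3; L = l/sqrt(689/16), and similarly M = m/sqrt(W^2), N = n/sqrt(W^2)
H = (E*n - 2*F*m + G*l) / (2*(EG - F^2)*sqrt(W^2)); E*n - 2*F*m + G*l = -147/2, EG - F^2 = 689/16, so H = (-588/689)/sqrt(689/16)


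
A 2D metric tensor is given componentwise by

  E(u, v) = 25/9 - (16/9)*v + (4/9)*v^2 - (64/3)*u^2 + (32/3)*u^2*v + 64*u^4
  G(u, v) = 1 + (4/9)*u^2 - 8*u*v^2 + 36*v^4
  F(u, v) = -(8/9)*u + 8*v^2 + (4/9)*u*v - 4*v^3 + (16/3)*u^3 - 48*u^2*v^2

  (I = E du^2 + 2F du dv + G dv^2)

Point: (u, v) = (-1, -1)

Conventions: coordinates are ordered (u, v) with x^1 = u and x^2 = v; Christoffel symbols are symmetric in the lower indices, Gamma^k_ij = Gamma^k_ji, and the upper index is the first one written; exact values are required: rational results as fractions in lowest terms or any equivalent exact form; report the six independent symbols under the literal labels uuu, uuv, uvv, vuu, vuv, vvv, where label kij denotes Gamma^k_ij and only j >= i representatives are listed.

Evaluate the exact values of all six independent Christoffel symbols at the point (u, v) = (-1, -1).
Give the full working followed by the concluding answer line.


E = 37, F = -40, G = 409/9 at the point
E_u = -192, E_v = 8, F_u = 332/3, F_v = 608/9, G_u = -80/9, G_v = -160
EG - F^2 = 733/9;  g^inv = (9/733) * [[409/9, 40], [40, 37]]
first-kind symbols [ij,l] = (1/2)(d_i g_jl + d_j g_il - d_l g_ij): [uu,u] = E_u/2 = -96, [uu,v] = F_u - E_v/2 = 320/3, [uv,u] = E_v/2 = 4, [uv,v] = G_u/2 = -40/9, [vv,u] = F_v - G_u/2 = 72, [vv,v] = G_v/2 = -80
Gamma^u_ij = (G*[ij,u] - F*[ij,v])/(EG - F^2), Gamma^v_ij = (E*[ij,v] - F*[ij,u])/(EG - F^2)

Answer: Gamma_uuu = -864/733, Gamma_uuv = 36/733, Gamma_uvv = 648/733, Gamma_vuu = 960/733, Gamma_vuv = -40/733, Gamma_vvv = -720/733


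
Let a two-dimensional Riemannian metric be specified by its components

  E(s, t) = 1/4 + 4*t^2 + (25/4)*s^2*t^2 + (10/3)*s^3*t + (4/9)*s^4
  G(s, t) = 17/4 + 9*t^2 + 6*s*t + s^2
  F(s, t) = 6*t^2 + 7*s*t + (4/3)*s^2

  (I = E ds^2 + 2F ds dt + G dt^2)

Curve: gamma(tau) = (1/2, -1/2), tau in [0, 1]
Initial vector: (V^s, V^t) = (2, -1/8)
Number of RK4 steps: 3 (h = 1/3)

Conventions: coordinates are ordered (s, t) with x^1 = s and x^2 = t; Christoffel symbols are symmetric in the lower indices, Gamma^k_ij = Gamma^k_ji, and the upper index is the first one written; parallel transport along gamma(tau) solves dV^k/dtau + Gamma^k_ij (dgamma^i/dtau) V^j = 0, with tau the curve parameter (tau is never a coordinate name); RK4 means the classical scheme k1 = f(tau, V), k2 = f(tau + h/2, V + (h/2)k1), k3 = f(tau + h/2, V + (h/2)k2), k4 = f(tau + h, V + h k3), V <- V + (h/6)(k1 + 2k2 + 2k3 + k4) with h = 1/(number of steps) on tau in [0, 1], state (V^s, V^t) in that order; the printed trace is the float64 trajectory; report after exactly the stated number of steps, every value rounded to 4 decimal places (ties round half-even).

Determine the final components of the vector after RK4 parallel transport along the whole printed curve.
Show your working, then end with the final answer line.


gamma'(tau) = (0, 0); f(tau, V)^k = -Gamma^k_ij(gamma(tau)) gamma'^i(tau) V^j; h = 1/3; intermediate values shown to 6 dp
curve data and Christoffel symbols at the stage parameters:
  tau = 0.000000: gamma = (0.500000, -0.500000), gamma' = (0.000000, 0.000000); Gamma_sss = 0.178861, Gamma_sst = -1.752905, Gamma_stt = -0.995636, Gamma_tss = 0.074542, Gamma_tst = -0.162652, Gamma_ttt = -0.555625
  tau = 0.166667: gamma = (0.500000, -0.500000), gamma' = (0.000000, 0.000000); Gamma_sss = 0.178861, Gamma_sst = -1.752905, Gamma_stt = -0.995636, Gamma_tss = 0.074542, Gamma_tst = -0.162652, Gamma_ttt = -0.555625
  tau = 0.333333: gamma = (0.500000, -0.500000), gamma' = (0.000000, 0.000000); Gamma_sss = 0.178861, Gamma_sst = -1.752905, Gamma_stt = -0.995636, Gamma_tss = 0.074542, Gamma_tst = -0.162652, Gamma_ttt = -0.555625
  tau = 0.500000: gamma = (0.500000, -0.500000), gamma' = (0.000000, 0.000000); Gamma_sss = 0.178861, Gamma_sst = -1.752905, Gamma_stt = -0.995636, Gamma_tss = 0.074542, Gamma_tst = -0.162652, Gamma_ttt = -0.555625
  tau = 0.666667: gamma = (0.500000, -0.500000), gamma' = (0.000000, 0.000000); Gamma_sss = 0.178861, Gamma_sst = -1.752905, Gamma_stt = -0.995636, Gamma_tss = 0.074542, Gamma_tst = -0.162652, Gamma_ttt = -0.555625
  tau = 0.833333: gamma = (0.500000, -0.500000), gamma' = (0.000000, 0.000000); Gamma_sss = 0.178861, Gamma_sst = -1.752905, Gamma_stt = -0.995636, Gamma_tss = 0.074542, Gamma_tst = -0.162652, Gamma_ttt = -0.555625
  tau = 1.000000: gamma = (0.500000, -0.500000), gamma' = (0.000000, 0.000000); Gamma_sss = 0.178861, Gamma_sst = -1.752905, Gamma_stt = -0.995636, Gamma_tss = 0.074542, Gamma_tst = -0.162652, Gamma_ttt = -0.555625
step 0: V^s = 2.0000, V^t = -0.1250
step 1: k1 = (0.000000, 0.000000), k2 = (0.000000, 0.000000), k3 = (0.000000, 0.000000), k4 = (0.000000, 0.000000); V <- V + (h/6)(k1 + 2k2 + 2k3 + k4): V^s = 2.0000, V^t = -0.1250
step 2: k1 = (0.000000, 0.000000), k2 = (0.000000, 0.000000), k3 = (0.000000, 0.000000), k4 = (0.000000, 0.000000); V <- V + (h/6)(k1 + 2k2 + 2k3 + k4): V^s = 2.0000, V^t = -0.1250
step 3: k1 = (0.000000, 0.000000), k2 = (0.000000, 0.000000), k3 = (0.000000, 0.000000), k4 = (0.000000, 0.000000); V <- V + (h/6)(k1 + 2k2 + 2k3 + k4): V^s = 2.0000, V^t = -0.1250

Answer: V^s = 2.0000, V^t = -0.1250


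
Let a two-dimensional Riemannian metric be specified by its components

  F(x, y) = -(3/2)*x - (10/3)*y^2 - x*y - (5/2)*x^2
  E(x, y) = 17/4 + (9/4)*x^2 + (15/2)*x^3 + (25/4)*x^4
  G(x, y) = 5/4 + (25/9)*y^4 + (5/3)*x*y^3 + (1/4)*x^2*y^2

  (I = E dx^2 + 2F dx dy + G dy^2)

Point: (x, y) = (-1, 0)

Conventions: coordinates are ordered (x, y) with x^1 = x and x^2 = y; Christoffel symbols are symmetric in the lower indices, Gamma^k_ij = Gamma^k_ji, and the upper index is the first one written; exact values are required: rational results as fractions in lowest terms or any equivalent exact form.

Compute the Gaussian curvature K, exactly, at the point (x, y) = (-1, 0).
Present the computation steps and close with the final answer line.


E = 21/4, F = -1, G = 5/4, EG - F^2 = 89/16 at the point
E_x = -7, E_y = 0, F_x = 7/2, F_y = 1, G_x = 0, G_y = 0
E_yy = 0, F_xy = -1, G_xx = 0
Evaluate Brioschi's two determinant matrices M1, M2 and divide by (EG - F^2)^2.
M1 = [[-E_yy/2 + F_xy - G_xx/2, E_x/2, F_x - E_y/2], [F_y - G_x/2, E, F], [G_y/2, F, G]] = [[-1, -7/2, 7/2], [1, 21/4, -1], [0, -1, 5/4]]; det M1 = -75/16
M2 = [[0, E_y/2, G_x/2], [E_y/2, E, F], [G_x/2, F, G]] = [[0, 0, 0], [0, 21/4, -1], [0, -1, 5/4]]; det M2 = 0
det M1 - det M2 = -75/16; K = -75/16 / (89/16)^2 = -1200/7921

Answer: K = -1200/7921


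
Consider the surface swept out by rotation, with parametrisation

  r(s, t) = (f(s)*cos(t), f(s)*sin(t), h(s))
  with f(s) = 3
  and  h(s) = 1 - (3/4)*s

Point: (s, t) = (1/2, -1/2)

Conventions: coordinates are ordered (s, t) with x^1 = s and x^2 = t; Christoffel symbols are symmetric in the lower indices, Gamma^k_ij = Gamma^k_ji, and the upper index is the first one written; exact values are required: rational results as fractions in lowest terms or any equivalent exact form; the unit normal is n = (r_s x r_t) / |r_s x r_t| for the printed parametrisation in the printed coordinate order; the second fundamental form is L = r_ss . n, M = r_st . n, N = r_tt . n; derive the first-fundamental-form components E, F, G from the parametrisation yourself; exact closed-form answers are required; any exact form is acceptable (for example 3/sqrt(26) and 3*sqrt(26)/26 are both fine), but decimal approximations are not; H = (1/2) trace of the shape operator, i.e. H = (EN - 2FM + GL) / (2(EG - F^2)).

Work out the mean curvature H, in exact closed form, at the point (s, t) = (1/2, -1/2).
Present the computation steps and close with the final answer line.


f = 3, f' = 0, f'' = 0, h' = -3/4, h'' = 0
E = 9/16, F = 0, G = 9; answer radicand W^2 = 9/16
unnormalised second-form numerators: l = 0, m = 0, n = -9/4; L = l/sqrt(9/16), and similarly M = m/sqrt(W^2), N = n/sqrt(W^2)
H = (E*n - 2*F*m + G*l) / (2*(EG - F^2)*sqrt(W^2)); E*n - 2*F*m + G*l = -81/64, EG - F^2 = 81/16, so H = (-1/8)/sqrt(9/16)

Answer: H = -1/6


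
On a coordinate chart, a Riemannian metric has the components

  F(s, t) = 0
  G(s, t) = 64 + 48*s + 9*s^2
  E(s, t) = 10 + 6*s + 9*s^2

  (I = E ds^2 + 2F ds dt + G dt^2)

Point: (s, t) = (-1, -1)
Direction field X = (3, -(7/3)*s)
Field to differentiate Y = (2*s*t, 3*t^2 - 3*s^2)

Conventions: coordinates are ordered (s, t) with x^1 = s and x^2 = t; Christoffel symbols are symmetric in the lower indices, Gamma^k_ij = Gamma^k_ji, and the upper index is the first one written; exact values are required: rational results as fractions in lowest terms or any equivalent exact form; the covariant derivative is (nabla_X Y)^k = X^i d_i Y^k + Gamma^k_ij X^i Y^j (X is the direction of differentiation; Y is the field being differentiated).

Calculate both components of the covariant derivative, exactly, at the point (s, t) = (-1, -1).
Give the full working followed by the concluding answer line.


E = 13, F = 0, G = 25 at the point
E_s = -12, E_t = 0, F_s = 0, F_t = 0, G_s = 30, G_t = 0
EG - F^2 = 325;  g^inv = (1/325) * [[25, 0], [0, 13]]
first-kind symbols [ij,l] = (1/2)(d_i g_jl + d_j g_il - d_l g_ij): [ss,s] = E_s/2 = -6, [ss,t] = F_s - E_t/2 = 0, [st,s] = E_t/2 = 0, [st,t] = G_s/2 = 15, [tt,s] = F_t - G_s/2 = -15, [tt,t] = G_t/2 = 0
Gamma^s_ij = (G*[ij,s] - F*[ij,t])/(EG - F^2), Gamma^t_ij = (E*[ij,t] - F*[ij,s])/(EG - F^2)
Gamma_sss = -6/13, Gamma_sst = 0, Gamma_stt = -15/13, Gamma_tss = 0, Gamma_tst = 3/5, Gamma_ttt = 0
X = (3, 7/3), Y = (2, 0) at the point

Answer: (nabla_X Y)^s = -524/39, (nabla_X Y)^t = 34/5


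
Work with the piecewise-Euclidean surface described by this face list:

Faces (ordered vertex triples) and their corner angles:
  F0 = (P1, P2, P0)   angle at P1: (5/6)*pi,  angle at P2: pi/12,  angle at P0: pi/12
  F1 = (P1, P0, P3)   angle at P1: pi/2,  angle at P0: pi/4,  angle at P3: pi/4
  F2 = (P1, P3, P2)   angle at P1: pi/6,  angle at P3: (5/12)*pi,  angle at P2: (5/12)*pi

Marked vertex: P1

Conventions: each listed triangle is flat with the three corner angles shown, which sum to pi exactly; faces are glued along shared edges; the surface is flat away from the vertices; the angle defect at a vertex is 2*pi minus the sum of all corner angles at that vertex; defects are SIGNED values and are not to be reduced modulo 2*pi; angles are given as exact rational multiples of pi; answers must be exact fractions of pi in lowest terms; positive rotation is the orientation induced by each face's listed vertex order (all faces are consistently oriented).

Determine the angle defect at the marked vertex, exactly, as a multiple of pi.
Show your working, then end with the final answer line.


Sum of corner angles at P1: (3/2)*pi
defect = 2*pi - (3/2)*pi

Answer: defect(P1) = pi/2


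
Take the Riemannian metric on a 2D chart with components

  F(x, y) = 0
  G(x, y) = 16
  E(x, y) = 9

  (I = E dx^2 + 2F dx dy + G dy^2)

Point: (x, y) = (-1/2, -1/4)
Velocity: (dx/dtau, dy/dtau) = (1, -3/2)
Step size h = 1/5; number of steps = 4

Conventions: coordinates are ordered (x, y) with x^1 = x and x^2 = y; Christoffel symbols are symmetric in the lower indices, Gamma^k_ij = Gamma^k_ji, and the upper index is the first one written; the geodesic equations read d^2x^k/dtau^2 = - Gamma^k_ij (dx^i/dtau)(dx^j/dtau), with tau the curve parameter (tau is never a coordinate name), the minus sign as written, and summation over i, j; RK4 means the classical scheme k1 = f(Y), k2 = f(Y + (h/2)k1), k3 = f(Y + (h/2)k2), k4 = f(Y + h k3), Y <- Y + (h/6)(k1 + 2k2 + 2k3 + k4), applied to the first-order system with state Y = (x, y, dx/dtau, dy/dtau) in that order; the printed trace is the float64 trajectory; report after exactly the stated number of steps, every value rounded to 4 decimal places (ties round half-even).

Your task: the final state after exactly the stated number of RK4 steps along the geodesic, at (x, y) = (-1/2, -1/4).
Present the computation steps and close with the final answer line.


f(Y) = (dx/dtau, dy/dtau, -Gamma^x_ij Y'^i Y'^j, -Gamma^y_ij Y'^i Y'^j) with the Gammas evaluated at the stage position; h = 0.200000; intermediate values shown to 6 dp
step 0: x = -0.5000, y = -0.2500, dx/dtau = 1.0000, dy/dtau = -1.5000
step 1:
  k1: at (x, y) = (-0.500000, -0.250000), (dx/dtau, dy/dtau) = (1.000000, -1.500000); Gamma_xxx = 0.000000, Gamma_xxy = 0.000000, Gamma_xyy = 0.000000, Gamma_yxx = 0.000000, Gamma_yxy = 0.000000, Gamma_yyy = 0.000000; k1 = (1.000000, -1.500000, 0.000000, 0.000000)
  k2: at (x, y) = (-0.400000, -0.400000), (dx/dtau, dy/dtau) = (1.000000, -1.500000); Gamma_xxx = 0.000000, Gamma_xxy = 0.000000, Gamma_xyy = 0.000000, Gamma_yxx = 0.000000, Gamma_yxy = 0.000000, Gamma_yyy = 0.000000; k2 = (1.000000, -1.500000, 0.000000, 0.000000)
  k3: at (x, y) = (-0.400000, -0.400000), (dx/dtau, dy/dtau) = (1.000000, -1.500000); Gamma_xxx = 0.000000, Gamma_xxy = 0.000000, Gamma_xyy = 0.000000, Gamma_yxx = 0.000000, Gamma_yxy = 0.000000, Gamma_yyy = 0.000000; k3 = (1.000000, -1.500000, 0.000000, 0.000000)
  k4: at (x, y) = (-0.300000, -0.550000), (dx/dtau, dy/dtau) = (1.000000, -1.500000); Gamma_xxx = 0.000000, Gamma_xxy = 0.000000, Gamma_xyy = 0.000000, Gamma_yxx = 0.000000, Gamma_yxy = 0.000000, Gamma_yyy = 0.000000; k4 = (1.000000, -1.500000, 0.000000, 0.000000)
  Y <- Y + (h/6)(k1 + 2k2 + 2k3 + k4): x = -0.3000, y = -0.5500, dx/dtau = 1.0000, dy/dtau = -1.5000
step 2:
  k1: at (x, y) = (-0.300000, -0.550000), (dx/dtau, dy/dtau) = (1.000000, -1.500000); Gamma_xxx = 0.000000, Gamma_xxy = 0.000000, Gamma_xyy = 0.000000, Gamma_yxx = 0.000000, Gamma_yxy = 0.000000, Gamma_yyy = 0.000000; k1 = (1.000000, -1.500000, 0.000000, 0.000000)
  k2: at (x, y) = (-0.200000, -0.700000), (dx/dtau, dy/dtau) = (1.000000, -1.500000); Gamma_xxx = 0.000000, Gamma_xxy = 0.000000, Gamma_xyy = 0.000000, Gamma_yxx = 0.000000, Gamma_yxy = 0.000000, Gamma_yyy = 0.000000; k2 = (1.000000, -1.500000, 0.000000, 0.000000)
  k3: at (x, y) = (-0.200000, -0.700000), (dx/dtau, dy/dtau) = (1.000000, -1.500000); Gamma_xxx = 0.000000, Gamma_xxy = 0.000000, Gamma_xyy = 0.000000, Gamma_yxx = 0.000000, Gamma_yxy = 0.000000, Gamma_yyy = 0.000000; k3 = (1.000000, -1.500000, 0.000000, 0.000000)
  k4: at (x, y) = (-0.100000, -0.850000), (dx/dtau, dy/dtau) = (1.000000, -1.500000); Gamma_xxx = 0.000000, Gamma_xxy = 0.000000, Gamma_xyy = 0.000000, Gamma_yxx = 0.000000, Gamma_yxy = 0.000000, Gamma_yyy = 0.000000; k4 = (1.000000, -1.500000, 0.000000, 0.000000)
  Y <- Y + (h/6)(k1 + 2k2 + 2k3 + k4): x = -0.1000, y = -0.8500, dx/dtau = 1.0000, dy/dtau = -1.5000
step 3:
  k1: at (x, y) = (-0.100000, -0.850000), (dx/dtau, dy/dtau) = (1.000000, -1.500000); Gamma_xxx = 0.000000, Gamma_xxy = 0.000000, Gamma_xyy = 0.000000, Gamma_yxx = 0.000000, Gamma_yxy = 0.000000, Gamma_yyy = 0.000000; k1 = (1.000000, -1.500000, 0.000000, 0.000000)
  k2: at (x, y) = (0.000000, -1.000000), (dx/dtau, dy/dtau) = (1.000000, -1.500000); Gamma_xxx = 0.000000, Gamma_xxy = 0.000000, Gamma_xyy = 0.000000, Gamma_yxx = 0.000000, Gamma_yxy = 0.000000, Gamma_yyy = 0.000000; k2 = (1.000000, -1.500000, 0.000000, 0.000000)
  k3: at (x, y) = (0.000000, -1.000000), (dx/dtau, dy/dtau) = (1.000000, -1.500000); Gamma_xxx = 0.000000, Gamma_xxy = 0.000000, Gamma_xyy = 0.000000, Gamma_yxx = 0.000000, Gamma_yxy = 0.000000, Gamma_yyy = 0.000000; k3 = (1.000000, -1.500000, 0.000000, 0.000000)
  k4: at (x, y) = (0.100000, -1.150000), (dx/dtau, dy/dtau) = (1.000000, -1.500000); Gamma_xxx = 0.000000, Gamma_xxy = 0.000000, Gamma_xyy = 0.000000, Gamma_yxx = 0.000000, Gamma_yxy = 0.000000, Gamma_yyy = 0.000000; k4 = (1.000000, -1.500000, 0.000000, 0.000000)
  Y <- Y + (h/6)(k1 + 2k2 + 2k3 + k4): x = 0.1000, y = -1.1500, dx/dtau = 1.0000, dy/dtau = -1.5000
step 4:
  k1: at (x, y) = (0.100000, -1.150000), (dx/dtau, dy/dtau) = (1.000000, -1.500000); Gamma_xxx = 0.000000, Gamma_xxy = 0.000000, Gamma_xyy = 0.000000, Gamma_yxx = 0.000000, Gamma_yxy = 0.000000, Gamma_yyy = 0.000000; k1 = (1.000000, -1.500000, 0.000000, 0.000000)
  k2: at (x, y) = (0.200000, -1.300000), (dx/dtau, dy/dtau) = (1.000000, -1.500000); Gamma_xxx = 0.000000, Gamma_xxy = 0.000000, Gamma_xyy = 0.000000, Gamma_yxx = 0.000000, Gamma_yxy = 0.000000, Gamma_yyy = 0.000000; k2 = (1.000000, -1.500000, 0.000000, 0.000000)
  k3: at (x, y) = (0.200000, -1.300000), (dx/dtau, dy/dtau) = (1.000000, -1.500000); Gamma_xxx = 0.000000, Gamma_xxy = 0.000000, Gamma_xyy = 0.000000, Gamma_yxx = 0.000000, Gamma_yxy = 0.000000, Gamma_yyy = 0.000000; k3 = (1.000000, -1.500000, 0.000000, 0.000000)
  k4: at (x, y) = (0.300000, -1.450000), (dx/dtau, dy/dtau) = (1.000000, -1.500000); Gamma_xxx = 0.000000, Gamma_xxy = 0.000000, Gamma_xyy = 0.000000, Gamma_yxx = 0.000000, Gamma_yxy = 0.000000, Gamma_yyy = 0.000000; k4 = (1.000000, -1.500000, 0.000000, 0.000000)
  Y <- Y + (h/6)(k1 + 2k2 + 2k3 + k4): x = 0.3000, y = -1.4500, dx/dtau = 1.0000, dy/dtau = -1.5000

Answer: x = 0.3000, y = -1.4500, dx/dtau = 1.0000, dy/dtau = -1.5000
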